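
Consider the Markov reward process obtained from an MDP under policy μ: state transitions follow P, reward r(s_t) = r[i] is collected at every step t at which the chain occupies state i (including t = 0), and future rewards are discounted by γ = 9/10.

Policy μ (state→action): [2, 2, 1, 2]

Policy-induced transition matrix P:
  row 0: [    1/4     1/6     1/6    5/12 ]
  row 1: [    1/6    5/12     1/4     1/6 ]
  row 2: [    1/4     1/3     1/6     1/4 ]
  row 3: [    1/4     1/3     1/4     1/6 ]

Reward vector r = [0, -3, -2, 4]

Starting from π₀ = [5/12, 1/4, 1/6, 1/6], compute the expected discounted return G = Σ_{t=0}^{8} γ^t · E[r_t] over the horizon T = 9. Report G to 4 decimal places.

G = -2.3469

t=0: π = [0.4167, 0.2500, 0.1667, 0.1667], E[r] = -0.4167, γ^t·E[r] = -0.416667, running G = -0.416667
t=1: π = [0.2292, 0.2847, 0.2014, 0.2847], E[r] = -0.1181, γ^t·E[r] = -0.106250, running G = -0.522917
t=2: π = [0.2263, 0.3189, 0.2141, 0.2407], E[r] = -0.4219, γ^t·E[r] = -0.341719, running G = -0.864635
t=3: π = [0.2234, 0.3222, 0.2133, 0.2411], E[r] = -0.4289, γ^t·E[r] = -0.312645, running G = -1.177280
t=4: π = [0.2232, 0.3229, 0.2136, 0.2403], E[r] = -0.4349, γ^t·E[r] = -0.285306, running G = -1.462586
t=5: π = [0.2231, 0.3231, 0.2136, 0.2403], E[r] = -0.4353, γ^t·E[r] = -0.257069, running G = -1.719655
t=6: π = [0.2231, 0.3231, 0.2136, 0.2402], E[r] = -0.4355, γ^t·E[r] = -0.231433, running G = -1.951088
t=7: π = [0.2231, 0.3231, 0.2136, 0.2402], E[r] = -0.4355, γ^t·E[r] = -0.208298, running G = -2.159386
t=8: π = [0.2231, 0.3231, 0.2136, 0.2402], E[r] = -0.4355, γ^t·E[r] = -0.187469, running G = -2.346855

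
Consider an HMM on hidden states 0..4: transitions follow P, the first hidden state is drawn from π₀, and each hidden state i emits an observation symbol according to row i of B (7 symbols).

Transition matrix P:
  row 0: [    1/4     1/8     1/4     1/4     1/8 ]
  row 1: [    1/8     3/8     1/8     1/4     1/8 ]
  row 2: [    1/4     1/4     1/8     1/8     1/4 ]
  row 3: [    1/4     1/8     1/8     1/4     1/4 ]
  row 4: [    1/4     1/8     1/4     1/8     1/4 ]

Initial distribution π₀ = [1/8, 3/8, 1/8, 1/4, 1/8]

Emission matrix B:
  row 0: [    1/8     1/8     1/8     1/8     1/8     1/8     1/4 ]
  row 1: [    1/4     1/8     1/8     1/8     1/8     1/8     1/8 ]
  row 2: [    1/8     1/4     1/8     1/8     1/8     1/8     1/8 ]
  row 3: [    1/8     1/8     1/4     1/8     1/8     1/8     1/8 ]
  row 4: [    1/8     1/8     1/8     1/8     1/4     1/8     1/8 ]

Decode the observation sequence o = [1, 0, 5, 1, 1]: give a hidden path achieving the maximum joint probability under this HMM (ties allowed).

t=0: δ = [1.562e-02, 4.688e-02, 3.125e-02, 3.125e-02, 1.562e-02]  (obs o_0=1)
t=1: δ = [9.766e-04, 4.395e-03, 7.324e-04, 1.465e-03, 9.766e-04]  ψ = [2, 1, 1, 1, 2]  (obs o_1=0)
t=2: δ = [6.866e-05, 2.060e-04, 6.866e-05, 1.373e-04, 6.866e-05]  ψ = [1, 1, 1, 1, 1]  (obs o_2=5)
t=3: δ = [4.292e-06, 9.656e-06, 6.437e-06, 6.437e-06, 4.292e-06]  ψ = [3, 1, 1, 1, 3]  (obs o_3=1)
t=4: δ = [2.012e-07, 4.526e-07, 3.017e-07, 3.017e-07, 2.012e-07]  ψ = [2, 1, 1, 1, 2]  (obs o_4=1)
backtrack: best end state = 1; path = [1, 1, 1, 1, 1]

path = [1, 1, 1, 1, 1]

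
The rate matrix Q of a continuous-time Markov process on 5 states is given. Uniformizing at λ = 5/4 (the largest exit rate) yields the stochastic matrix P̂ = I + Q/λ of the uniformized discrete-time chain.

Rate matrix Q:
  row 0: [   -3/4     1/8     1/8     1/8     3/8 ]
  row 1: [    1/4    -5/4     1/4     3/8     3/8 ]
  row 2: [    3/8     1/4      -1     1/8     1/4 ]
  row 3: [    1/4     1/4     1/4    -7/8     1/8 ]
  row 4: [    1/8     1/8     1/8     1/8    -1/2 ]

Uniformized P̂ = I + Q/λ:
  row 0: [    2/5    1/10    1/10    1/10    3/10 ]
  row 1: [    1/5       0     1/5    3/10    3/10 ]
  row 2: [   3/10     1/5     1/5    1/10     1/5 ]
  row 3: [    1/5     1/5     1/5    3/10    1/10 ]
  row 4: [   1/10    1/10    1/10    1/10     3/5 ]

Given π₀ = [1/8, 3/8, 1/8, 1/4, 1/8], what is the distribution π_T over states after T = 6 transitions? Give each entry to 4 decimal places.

π = [0.2227, 0.1179, 0.1414, 0.1545, 0.3635]

t=0: π = [0.1250, 0.3750, 0.1250, 0.2500, 0.1250]
t=1: π = [0.2250, 0.1000, 0.1750, 0.2250, 0.2750]
t=2: π = [0.2350, 0.1300, 0.1500, 0.1650, 0.3200]
t=3: π = [0.2300, 0.1185, 0.1445, 0.1590, 0.3480]
t=4: π = [0.2257, 0.1185, 0.1422, 0.1555, 0.3582]
t=5: π = [0.2235, 0.1179, 0.1416, 0.1548, 0.3621]
t=6: π = [0.2227, 0.1179, 0.1414, 0.1545, 0.3635]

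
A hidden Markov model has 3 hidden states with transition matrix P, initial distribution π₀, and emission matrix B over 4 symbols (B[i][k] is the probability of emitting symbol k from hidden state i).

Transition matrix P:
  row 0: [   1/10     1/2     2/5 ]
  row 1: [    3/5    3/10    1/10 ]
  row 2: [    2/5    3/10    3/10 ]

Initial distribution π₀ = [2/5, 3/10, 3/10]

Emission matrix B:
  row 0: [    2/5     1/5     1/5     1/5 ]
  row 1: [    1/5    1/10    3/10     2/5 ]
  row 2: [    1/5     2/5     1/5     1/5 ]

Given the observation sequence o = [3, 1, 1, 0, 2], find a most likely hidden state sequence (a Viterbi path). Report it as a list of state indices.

t=0: δ = [8.000e-02, 1.200e-01, 6.000e-02]  (obs o_0=3)
t=1: δ = [1.440e-02, 4.000e-03, 1.280e-02]  ψ = [1, 0, 0]  (obs o_1=1)
t=2: δ = [1.024e-03, 7.200e-04, 2.304e-03]  ψ = [2, 0, 0]  (obs o_2=1)
t=3: δ = [3.686e-04, 1.382e-04, 1.382e-04]  ψ = [2, 2, 2]  (obs o_3=0)
t=4: δ = [1.659e-05, 5.530e-05, 2.949e-05]  ψ = [1, 0, 0]  (obs o_4=2)
backtrack: best end state = 1; path = [1, 0, 2, 0, 1]

path = [1, 0, 2, 0, 1]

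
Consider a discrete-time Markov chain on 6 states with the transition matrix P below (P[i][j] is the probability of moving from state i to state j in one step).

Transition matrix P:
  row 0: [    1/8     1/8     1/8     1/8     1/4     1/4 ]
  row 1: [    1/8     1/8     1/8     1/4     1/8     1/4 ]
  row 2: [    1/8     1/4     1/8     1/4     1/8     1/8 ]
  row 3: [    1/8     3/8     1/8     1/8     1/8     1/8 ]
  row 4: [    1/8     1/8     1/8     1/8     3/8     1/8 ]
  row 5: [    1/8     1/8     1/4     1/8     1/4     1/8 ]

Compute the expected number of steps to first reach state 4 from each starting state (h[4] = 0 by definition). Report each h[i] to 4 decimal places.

h = [5.3345, 6.1073, 6.1920, 6.1826, 0.0000, 5.4298]

First-step conditioning: h[4] = 0; for i ≠ 4, h[i] = 1 + Σ_k P[i][k]·h[k].
  h[0] = 1 + 1/8·h[0] + 1/8·h[1] + 1/8·h[2] + 1/8·h[3] + 1/4·h[5]
  h[1] = 1 + 1/8·h[0] + 1/8·h[1] + 1/8·h[2] + 1/4·h[3] + 1/4·h[5]
  h[2] = 1 + 1/8·h[0] + 1/4·h[1] + 1/8·h[2] + 1/4·h[3] + 1/8·h[5]
  h[3] = 1 + 1/8·h[0] + 3/8·h[1] + 1/8·h[2] + 1/8·h[3] + 1/8·h[5]
  h[5] = 1 + 1/8·h[0] + 1/8·h[1] + 1/4·h[2] + 1/8·h[3] + 1/8·h[5]
Solving the 5×5 linear system over states ≠ 4 gives exactly h = [36280/6801, 41536/6801, 42112/6801, 14016/2267, 0, 36928/6801] (h[4] = 0 is the target).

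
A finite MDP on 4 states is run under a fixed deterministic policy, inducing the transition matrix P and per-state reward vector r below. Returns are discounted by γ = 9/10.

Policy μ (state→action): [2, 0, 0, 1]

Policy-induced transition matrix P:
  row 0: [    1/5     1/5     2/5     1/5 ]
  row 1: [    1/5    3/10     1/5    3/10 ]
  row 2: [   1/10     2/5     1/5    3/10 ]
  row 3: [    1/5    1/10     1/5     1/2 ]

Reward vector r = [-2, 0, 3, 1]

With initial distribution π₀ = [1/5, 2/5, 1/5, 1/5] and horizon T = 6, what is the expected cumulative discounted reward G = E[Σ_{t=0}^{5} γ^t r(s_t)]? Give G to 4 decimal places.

t=0: π = [0.2000, 0.4000, 0.2000, 0.2000], E[r] = 0.4000, γ^t·E[r] = 0.400000, running G = 0.400000
t=1: π = [0.1800, 0.2600, 0.2400, 0.3200], E[r] = 0.6800, γ^t·E[r] = 0.612000, running G = 1.012000
t=2: π = [0.1760, 0.2420, 0.2360, 0.3460], E[r] = 0.7020, γ^t·E[r] = 0.568620, running G = 1.580620
t=3: π = [0.1764, 0.2368, 0.2352, 0.3516], E[r] = 0.7044, γ^t·E[r] = 0.513508, running G = 2.094128
t=4: π = [0.1765, 0.2356, 0.2353, 0.3527], E[r] = 0.7056, γ^t·E[r] = 0.462918, running G = 2.557046
t=5: π = [0.1765, 0.2353, 0.2353, 0.3529], E[r] = 0.7058, γ^t·E[r] = 0.416787, running G = 2.973832

G = 2.9738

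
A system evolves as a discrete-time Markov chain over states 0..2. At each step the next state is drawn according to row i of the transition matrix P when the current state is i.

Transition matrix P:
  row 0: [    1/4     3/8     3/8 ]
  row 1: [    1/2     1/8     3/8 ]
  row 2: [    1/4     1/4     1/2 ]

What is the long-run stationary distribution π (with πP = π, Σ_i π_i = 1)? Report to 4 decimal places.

Balance equations π_j = Σ_i π_i·P[i][j]:
  π_0 = 1/4·π_0 + 1/2·π_1 + 1/4·π_2
  π_1 = 3/8·π_0 + 1/8·π_1 + 1/4·π_2
  normalize: π_0 + π_1 + π_2 = 1
Solving the linear system gives exactly π = [11/35, 9/35, 3/7].

π = [0.3143, 0.2571, 0.4286]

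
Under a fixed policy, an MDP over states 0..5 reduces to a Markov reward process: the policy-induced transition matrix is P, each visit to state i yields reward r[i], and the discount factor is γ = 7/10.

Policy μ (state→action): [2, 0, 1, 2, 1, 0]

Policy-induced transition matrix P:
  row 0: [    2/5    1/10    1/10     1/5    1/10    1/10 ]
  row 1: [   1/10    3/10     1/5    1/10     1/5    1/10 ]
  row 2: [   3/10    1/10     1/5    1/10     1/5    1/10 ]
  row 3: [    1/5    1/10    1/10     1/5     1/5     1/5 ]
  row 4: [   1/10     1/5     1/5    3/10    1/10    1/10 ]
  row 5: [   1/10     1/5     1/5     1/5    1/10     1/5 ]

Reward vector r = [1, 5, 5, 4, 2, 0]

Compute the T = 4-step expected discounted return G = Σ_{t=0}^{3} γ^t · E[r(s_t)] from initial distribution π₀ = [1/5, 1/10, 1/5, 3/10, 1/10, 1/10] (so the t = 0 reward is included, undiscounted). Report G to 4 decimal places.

G = 7.3730

t=0: π = [0.2000, 0.1000, 0.2000, 0.3000, 0.1000, 0.1000], E[r] = 3.1000, γ^t·E[r] = 3.100000, running G = 3.100000
t=1: π = [0.2300, 0.1400, 0.1500, 0.1800, 0.1600, 0.1400], E[r] = 2.7200, γ^t·E[r] = 1.904000, running G = 5.004000
t=2: π = [0.2170, 0.1580, 0.1590, 0.1870, 0.1470, 0.1320], E[r] = 2.8440, γ^t·E[r] = 1.393560, running G = 6.397560
t=3: π = [0.2156, 0.1595, 0.1596, 0.1830, 0.1504, 0.1319], E[r] = 2.8439, γ^t·E[r] = 0.975458, running G = 7.373018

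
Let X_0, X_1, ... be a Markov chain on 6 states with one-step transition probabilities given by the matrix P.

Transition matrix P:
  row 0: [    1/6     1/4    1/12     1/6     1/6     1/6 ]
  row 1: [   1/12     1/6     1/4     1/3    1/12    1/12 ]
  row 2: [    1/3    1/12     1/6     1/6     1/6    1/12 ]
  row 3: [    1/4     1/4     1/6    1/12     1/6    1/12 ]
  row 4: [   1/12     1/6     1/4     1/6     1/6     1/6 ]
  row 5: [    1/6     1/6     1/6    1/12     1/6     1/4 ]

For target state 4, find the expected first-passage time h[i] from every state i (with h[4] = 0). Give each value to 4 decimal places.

First-step conditioning: h[4] = 0; for i ≠ 4, h[i] = 1 + Σ_k P[i][k]·h[k].
  h[0] = 1 + 1/6·h[0] + 1/4·h[1] + 1/12·h[2] + 1/6·h[3] + 1/6·h[5]
  h[1] = 1 + 1/12·h[0] + 1/6·h[1] + 1/4·h[2] + 1/3·h[3] + 1/12·h[5]
  h[2] = 1 + 1/3·h[0] + 1/12·h[1] + 1/6·h[2] + 1/6·h[3] + 1/12·h[5]
  h[3] = 1 + 1/4·h[0] + 1/4·h[1] + 1/6·h[2] + 1/12·h[3] + 1/12·h[5]
  h[5] = 1 + 1/6·h[0] + 1/6·h[1] + 1/6·h[2] + 1/12·h[3] + 1/4·h[5]
Solving the 5×5 linear system over states ≠ 4 gives exactly h = [83412/12535, 89708/12535, 82328/12535, 16676/2507, 0, 82744/12535] (h[4] = 0 is the target).

h = [6.6543, 7.1566, 6.5679, 6.6518, 0.0000, 6.6010]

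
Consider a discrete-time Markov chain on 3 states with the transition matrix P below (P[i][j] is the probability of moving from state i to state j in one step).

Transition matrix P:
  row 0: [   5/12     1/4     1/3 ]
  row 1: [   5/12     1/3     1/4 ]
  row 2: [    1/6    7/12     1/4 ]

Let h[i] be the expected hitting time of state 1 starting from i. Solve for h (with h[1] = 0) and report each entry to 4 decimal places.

h = [2.8364, 0.0000, 1.9636]

First-step conditioning: h[1] = 0; for i ≠ 1, h[i] = 1 + Σ_k P[i][k]·h[k].
  h[0] = 1 + 5/12·h[0] + 1/3·h[2]
  h[2] = 1 + 1/6·h[0] + 1/4·h[2]
Solving the 2×2 linear system over states ≠ 1 gives exactly h = [156/55, 0, 108/55] (h[1] = 0 is the target).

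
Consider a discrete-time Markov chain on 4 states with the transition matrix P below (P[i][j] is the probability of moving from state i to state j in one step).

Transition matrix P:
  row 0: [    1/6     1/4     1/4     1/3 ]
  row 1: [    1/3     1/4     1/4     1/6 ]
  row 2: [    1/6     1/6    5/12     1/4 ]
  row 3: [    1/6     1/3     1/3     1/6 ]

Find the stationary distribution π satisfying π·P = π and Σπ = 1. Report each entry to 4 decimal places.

Balance equations π_j = Σ_i π_i·P[i][j]:
  π_0 = 1/6·π_0 + 1/3·π_1 + 1/6·π_2 + 1/6·π_3
  π_1 = 1/4·π_0 + 1/4·π_1 + 1/6·π_2 + 1/3·π_3
  π_2 = 1/4·π_0 + 1/4·π_1 + 5/12·π_2 + 1/3·π_3
  normalize: π_0 + π_1 + π_2 + π_3 = 1
Solving the linear system gives exactly π = [59/285, 23/95, 92/285, 13/57].

π = [0.2070, 0.2421, 0.3228, 0.2281]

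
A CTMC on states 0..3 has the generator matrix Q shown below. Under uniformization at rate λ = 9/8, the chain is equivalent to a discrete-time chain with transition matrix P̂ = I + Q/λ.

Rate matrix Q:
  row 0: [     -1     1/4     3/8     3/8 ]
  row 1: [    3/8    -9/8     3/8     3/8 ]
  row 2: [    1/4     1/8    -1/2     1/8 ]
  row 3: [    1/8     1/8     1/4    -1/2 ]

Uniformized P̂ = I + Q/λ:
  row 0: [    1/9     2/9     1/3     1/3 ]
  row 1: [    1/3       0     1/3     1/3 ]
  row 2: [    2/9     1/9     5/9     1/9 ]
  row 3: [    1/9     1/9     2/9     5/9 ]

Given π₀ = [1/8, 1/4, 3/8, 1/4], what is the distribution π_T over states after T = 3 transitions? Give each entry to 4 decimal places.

π = [0.1814, 0.1169, 0.3841, 0.3176]

t=0: π = [0.1250, 0.2500, 0.3750, 0.2500]
t=1: π = [0.2083, 0.0972, 0.3889, 0.3056]
t=2: π = [0.1759, 0.1235, 0.3858, 0.3148]
t=3: π = [0.1814, 0.1169, 0.3841, 0.3176]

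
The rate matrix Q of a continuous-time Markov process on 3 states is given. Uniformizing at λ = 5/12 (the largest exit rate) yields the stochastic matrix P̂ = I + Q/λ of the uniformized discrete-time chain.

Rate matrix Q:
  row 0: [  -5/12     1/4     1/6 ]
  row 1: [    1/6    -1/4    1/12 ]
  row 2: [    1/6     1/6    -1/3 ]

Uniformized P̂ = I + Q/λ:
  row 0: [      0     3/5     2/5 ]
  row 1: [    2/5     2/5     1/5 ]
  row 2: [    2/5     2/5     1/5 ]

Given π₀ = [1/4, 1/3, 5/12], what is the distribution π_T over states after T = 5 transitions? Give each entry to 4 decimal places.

t=0: π = [0.2500, 0.3333, 0.4167]
t=1: π = [0.3000, 0.4500, 0.2500]
t=2: π = [0.2800, 0.4600, 0.2600]
t=3: π = [0.2880, 0.4560, 0.2560]
t=4: π = [0.2848, 0.4576, 0.2576]
t=5: π = [0.2861, 0.4570, 0.2570]

π = [0.2861, 0.4570, 0.2570]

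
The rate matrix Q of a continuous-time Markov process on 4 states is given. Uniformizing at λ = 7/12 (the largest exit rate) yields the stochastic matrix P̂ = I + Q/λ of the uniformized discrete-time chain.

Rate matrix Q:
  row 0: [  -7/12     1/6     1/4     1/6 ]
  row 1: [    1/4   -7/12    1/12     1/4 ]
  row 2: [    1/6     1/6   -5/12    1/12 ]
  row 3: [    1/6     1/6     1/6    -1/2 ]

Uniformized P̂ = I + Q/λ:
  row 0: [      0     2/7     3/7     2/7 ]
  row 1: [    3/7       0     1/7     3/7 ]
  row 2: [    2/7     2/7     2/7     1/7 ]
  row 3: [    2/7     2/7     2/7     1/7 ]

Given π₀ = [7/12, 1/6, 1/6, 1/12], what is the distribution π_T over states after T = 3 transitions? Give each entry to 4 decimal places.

t=0: π = [0.5833, 0.1667, 0.1667, 0.0833]
t=1: π = [0.1429, 0.2381, 0.3452, 0.2738]
t=2: π = [0.2789, 0.2177, 0.2721, 0.2313]
t=3: π = [0.2371, 0.2235, 0.2945, 0.2449]

π = [0.2371, 0.2235, 0.2945, 0.2449]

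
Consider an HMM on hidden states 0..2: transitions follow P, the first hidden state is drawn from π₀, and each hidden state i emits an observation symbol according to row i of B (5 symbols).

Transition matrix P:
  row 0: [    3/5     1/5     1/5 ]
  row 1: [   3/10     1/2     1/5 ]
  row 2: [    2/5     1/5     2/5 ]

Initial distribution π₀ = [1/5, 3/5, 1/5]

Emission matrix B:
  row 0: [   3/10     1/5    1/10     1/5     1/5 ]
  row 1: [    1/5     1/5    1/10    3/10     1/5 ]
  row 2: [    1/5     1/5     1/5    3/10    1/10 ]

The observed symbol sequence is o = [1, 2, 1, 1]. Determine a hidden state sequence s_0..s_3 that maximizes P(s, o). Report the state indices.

path = [1, 1, 1, 1]

t=0: δ = [4.000e-02, 1.200e-01, 4.000e-02]  (obs o_0=1)
t=1: δ = [3.600e-03, 6.000e-03, 4.800e-03]  ψ = [1, 1, 1]  (obs o_1=2)
t=2: δ = [4.320e-04, 6.000e-04, 3.840e-04]  ψ = [0, 1, 2]  (obs o_2=1)
t=3: δ = [5.184e-05, 6.000e-05, 3.072e-05]  ψ = [0, 1, 2]  (obs o_3=1)
backtrack: best end state = 1; path = [1, 1, 1, 1]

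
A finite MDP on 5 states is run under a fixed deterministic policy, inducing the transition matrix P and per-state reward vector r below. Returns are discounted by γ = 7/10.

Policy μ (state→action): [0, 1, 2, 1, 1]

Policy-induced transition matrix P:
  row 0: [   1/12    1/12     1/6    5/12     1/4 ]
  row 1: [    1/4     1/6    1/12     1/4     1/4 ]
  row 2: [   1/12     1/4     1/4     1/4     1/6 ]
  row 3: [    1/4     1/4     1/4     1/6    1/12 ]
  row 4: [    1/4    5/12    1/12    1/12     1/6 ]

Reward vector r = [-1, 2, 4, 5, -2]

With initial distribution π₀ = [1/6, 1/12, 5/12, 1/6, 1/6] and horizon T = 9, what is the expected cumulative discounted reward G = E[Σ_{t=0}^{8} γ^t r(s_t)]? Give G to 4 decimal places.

G = 6.1118

t=0: π = [0.1667, 0.0833, 0.4167, 0.1667, 0.1667], E[r] = 2.1667, γ^t·E[r] = 2.166667, running G = 2.166667
t=1: π = [0.1528, 0.2431, 0.1944, 0.2361, 0.1736], E[r] = 1.9444, γ^t·E[r] = 1.361111, running G = 3.527778
t=2: π = [0.1921, 0.2332, 0.1678, 0.2269, 0.1800], E[r] = 1.7199, γ^t·E[r] = 0.842755, running G = 4.370532
t=3: π = [0.1900, 0.2285, 0.1651, 0.2331, 0.1832], E[r] = 1.7268, γ^t·E[r] = 0.592277, running G = 4.962810
t=4: π = [0.1908, 0.2298, 0.1655, 0.2317, 0.1821], E[r] = 1.7253, γ^t·E[r] = 0.414243, running G = 5.377052
t=5: π = [0.1906, 0.2294, 0.1654, 0.2321, 0.1824], E[r] = 1.7258, γ^t·E[r] = 0.290062, running G = 5.667114
t=6: π = [0.1907, 0.2295, 0.1655, 0.2320, 0.1823], E[r] = 1.7258, γ^t·E[r] = 0.203034, running G = 5.870148
t=7: π = [0.1906, 0.2295, 0.1655, 0.2321, 0.1823], E[r] = 1.7258, γ^t·E[r] = 0.142126, running G = 6.012274
t=8: π = [0.1906, 0.2295, 0.1655, 0.2320, 0.1823], E[r] = 1.7258, γ^t·E[r] = 0.099488, running G = 6.111762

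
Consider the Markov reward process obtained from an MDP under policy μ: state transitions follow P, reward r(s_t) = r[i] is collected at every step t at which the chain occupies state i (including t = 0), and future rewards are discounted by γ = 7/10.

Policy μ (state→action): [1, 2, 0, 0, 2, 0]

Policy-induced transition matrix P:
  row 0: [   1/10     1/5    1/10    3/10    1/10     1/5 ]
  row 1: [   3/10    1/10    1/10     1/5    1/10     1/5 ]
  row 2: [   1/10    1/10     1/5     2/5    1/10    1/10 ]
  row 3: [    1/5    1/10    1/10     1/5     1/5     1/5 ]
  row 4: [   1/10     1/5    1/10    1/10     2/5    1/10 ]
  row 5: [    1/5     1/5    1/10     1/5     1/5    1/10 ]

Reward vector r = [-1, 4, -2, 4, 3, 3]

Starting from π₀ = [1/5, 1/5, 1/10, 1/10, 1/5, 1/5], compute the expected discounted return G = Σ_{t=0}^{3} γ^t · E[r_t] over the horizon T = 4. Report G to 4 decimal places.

t=0: π = [0.2000, 0.2000, 0.1000, 0.1000, 0.2000, 0.2000], E[r] = 2.0000, γ^t·E[r] = 2.000000, running G = 2.000000
t=1: π = [0.1700, 0.1600, 0.1100, 0.2200, 0.1900, 0.1500], E[r] = 2.1500, γ^t·E[r] = 1.505000, running G = 3.505000
t=2: π = [0.1690, 0.1510, 0.1110, 0.2200, 0.1940, 0.1550], E[r] = 2.1400, γ^t·E[r] = 1.048600, running G = 4.553600
t=3: π = [0.1677, 0.1518, 0.1111, 0.2197, 0.1957, 0.1540], E[r] = 2.1452, γ^t·E[r] = 0.735804, running G = 5.289404

G = 5.2894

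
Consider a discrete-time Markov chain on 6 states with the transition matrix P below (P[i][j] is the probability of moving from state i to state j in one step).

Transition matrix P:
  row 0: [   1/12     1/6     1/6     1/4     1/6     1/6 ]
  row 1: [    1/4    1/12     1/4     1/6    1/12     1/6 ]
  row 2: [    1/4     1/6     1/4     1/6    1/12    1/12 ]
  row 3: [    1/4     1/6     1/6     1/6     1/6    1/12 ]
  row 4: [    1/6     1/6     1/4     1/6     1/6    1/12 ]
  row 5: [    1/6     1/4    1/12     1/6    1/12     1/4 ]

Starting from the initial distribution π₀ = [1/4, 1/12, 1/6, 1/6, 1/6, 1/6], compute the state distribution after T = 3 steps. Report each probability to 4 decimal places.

t=0: π = [0.2500, 0.0833, 0.1667, 0.1667, 0.1667, 0.1667]
t=1: π = [0.1806, 0.1736, 0.1875, 0.1875, 0.1319, 0.1389]
t=2: π = [0.1973, 0.1638, 0.1962, 0.1817, 0.1250, 0.1360]
t=3: π = [0.1954, 0.1644, 0.1957, 0.1831, 0.1253, 0.1361]

π = [0.1954, 0.1644, 0.1957, 0.1831, 0.1253, 0.1361]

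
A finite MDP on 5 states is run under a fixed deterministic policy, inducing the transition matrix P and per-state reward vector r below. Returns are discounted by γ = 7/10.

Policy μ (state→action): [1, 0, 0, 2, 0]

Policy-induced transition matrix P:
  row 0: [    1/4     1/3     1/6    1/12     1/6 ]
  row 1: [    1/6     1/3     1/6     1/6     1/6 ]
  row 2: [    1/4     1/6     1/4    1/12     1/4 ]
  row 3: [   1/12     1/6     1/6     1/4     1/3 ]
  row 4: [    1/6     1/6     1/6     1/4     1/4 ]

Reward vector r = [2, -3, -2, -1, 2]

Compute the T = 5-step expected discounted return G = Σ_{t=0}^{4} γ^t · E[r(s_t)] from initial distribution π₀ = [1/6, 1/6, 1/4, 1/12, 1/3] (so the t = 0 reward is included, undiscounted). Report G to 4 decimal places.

G = -0.7828

t=0: π = [0.1667, 0.1667, 0.2500, 0.0833, 0.3333], E[r] = -0.0833, γ^t·E[r] = -0.083333, running G = -0.083333
t=1: π = [0.1944, 0.2222, 0.1875, 0.1667, 0.2292], E[r] = -0.3611, γ^t·E[r] = -0.252778, running G = -0.336111
t=2: π = [0.1846, 0.2361, 0.1823, 0.1678, 0.2292], E[r] = -0.4132, γ^t·E[r] = -0.202465, running G = -0.538576
t=3: π = [0.1833, 0.2368, 0.1819, 0.1692, 0.2289], E[r] = -0.4189, γ^t·E[r] = -0.143678, running G = -0.682254
t=4: π = [0.1830, 0.2367, 0.1818, 0.1694, 0.2291], E[r] = -0.4189, γ^t·E[r] = -0.100578, running G = -0.782832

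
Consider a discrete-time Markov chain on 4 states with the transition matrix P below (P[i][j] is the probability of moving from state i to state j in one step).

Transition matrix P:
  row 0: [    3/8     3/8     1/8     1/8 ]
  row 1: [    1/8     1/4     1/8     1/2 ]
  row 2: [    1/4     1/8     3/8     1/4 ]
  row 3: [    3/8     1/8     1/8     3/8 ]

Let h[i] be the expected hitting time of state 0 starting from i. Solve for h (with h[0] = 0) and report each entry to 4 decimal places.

h = [0.0000, 4.0374, 3.6636, 3.1402]

First-step conditioning: h[0] = 0; for i ≠ 0, h[i] = 1 + Σ_k P[i][k]·h[k].
  h[1] = 1 + 1/4·h[1] + 1/8·h[2] + 1/2·h[3]
  h[2] = 1 + 1/8·h[1] + 3/8·h[2] + 1/4·h[3]
  h[3] = 1 + 1/8·h[1] + 1/8·h[2] + 3/8·h[3]
Solving the 3×3 linear system over states ≠ 0 gives exactly h = [0, 432/107, 392/107, 336/107] (h[0] = 0 is the target).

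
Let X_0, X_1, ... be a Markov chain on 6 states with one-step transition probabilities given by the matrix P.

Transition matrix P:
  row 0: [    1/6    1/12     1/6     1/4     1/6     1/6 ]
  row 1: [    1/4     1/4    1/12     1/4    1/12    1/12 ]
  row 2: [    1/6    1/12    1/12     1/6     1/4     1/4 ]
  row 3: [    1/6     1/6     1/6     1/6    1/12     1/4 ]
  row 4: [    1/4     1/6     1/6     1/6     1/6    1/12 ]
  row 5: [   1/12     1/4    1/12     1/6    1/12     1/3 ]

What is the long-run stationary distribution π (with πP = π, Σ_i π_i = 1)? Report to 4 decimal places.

π = [0.1751, 0.1729, 0.1250, 0.1957, 0.1296, 0.2018]

Balance equations π_j = Σ_i π_i·P[i][j]:
  π_0 = 1/6·π_0 + 1/4·π_1 + 1/6·π_2 + 1/6·π_3 + 1/4·π_4 + 1/12·π_5
  π_1 = 1/12·π_0 + 1/4·π_1 + 1/12·π_2 + 1/6·π_3 + 1/6·π_4 + 1/4·π_5
  π_2 = 1/6·π_0 + 1/12·π_1 + 1/12·π_2 + 1/6·π_3 + 1/6·π_4 + 1/12·π_5
  π_3 = 1/4·π_0 + 1/4·π_1 + 1/6·π_2 + 1/6·π_3 + 1/6·π_4 + 1/6·π_5
  π_4 = 1/6·π_0 + 1/12·π_1 + 1/4·π_2 + 1/12·π_3 + 1/6·π_4 + 1/12·π_5
  normalize: π_0 + π_1 + π_2 + π_3 + π_4 + π_5 = 1
Solving the linear system gives exactly π = [36386/207859, 35936/207859, 25987/207859, 40670/207859, 26929/207859, 41951/207859].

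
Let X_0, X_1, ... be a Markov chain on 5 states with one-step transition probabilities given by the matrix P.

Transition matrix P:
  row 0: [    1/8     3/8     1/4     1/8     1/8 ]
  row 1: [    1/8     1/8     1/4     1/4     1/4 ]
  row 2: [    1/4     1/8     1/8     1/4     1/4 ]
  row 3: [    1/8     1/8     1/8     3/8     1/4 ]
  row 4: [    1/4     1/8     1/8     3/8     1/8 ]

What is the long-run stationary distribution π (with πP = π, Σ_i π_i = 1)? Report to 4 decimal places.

π = [0.1713, 0.1678, 0.1674, 0.2903, 0.2032]

Balance equations π_j = Σ_i π_i·P[i][j]:
  π_0 = 1/8·π_0 + 1/8·π_1 + 1/4·π_2 + 1/8·π_3 + 1/4·π_4
  π_1 = 3/8·π_0 + 1/8·π_1 + 1/8·π_2 + 1/8·π_3 + 1/8·π_4
  π_2 = 1/4·π_0 + 1/4·π_1 + 1/8·π_2 + 1/8·π_3 + 1/8·π_4
  π_3 = 1/8·π_0 + 1/4·π_1 + 1/4·π_2 + 3/8·π_3 + 3/8·π_4
  normalize: π_0 + π_1 + π_2 + π_3 + π_4 = 1
Solving the linear system gives exactly π = [785/4582, 769/4582, 767/4582, 665/2291, 931/4582].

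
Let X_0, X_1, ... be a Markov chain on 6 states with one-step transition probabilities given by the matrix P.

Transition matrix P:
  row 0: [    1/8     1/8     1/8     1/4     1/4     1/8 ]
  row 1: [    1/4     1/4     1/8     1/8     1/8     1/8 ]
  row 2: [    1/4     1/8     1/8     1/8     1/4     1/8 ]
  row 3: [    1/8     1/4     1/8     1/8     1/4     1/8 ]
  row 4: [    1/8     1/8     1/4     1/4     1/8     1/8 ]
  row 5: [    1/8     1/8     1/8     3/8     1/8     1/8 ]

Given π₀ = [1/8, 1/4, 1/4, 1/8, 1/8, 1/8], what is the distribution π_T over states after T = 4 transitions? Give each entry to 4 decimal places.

t=0: π = [0.1250, 0.2500, 0.2500, 0.1250, 0.1250, 0.1250]
t=1: π = [0.1875, 0.1719, 0.1406, 0.1875, 0.1875, 0.1250]
t=2: π = [0.1641, 0.1699, 0.1484, 0.2031, 0.1895, 0.1250]
t=3: π = [0.1648, 0.1716, 0.1487, 0.2004, 0.1895, 0.1250]
t=4: π = [0.1650, 0.1715, 0.1487, 0.2005, 0.1892, 0.1250]

π = [0.1650, 0.1715, 0.1487, 0.2005, 0.1892, 0.1250]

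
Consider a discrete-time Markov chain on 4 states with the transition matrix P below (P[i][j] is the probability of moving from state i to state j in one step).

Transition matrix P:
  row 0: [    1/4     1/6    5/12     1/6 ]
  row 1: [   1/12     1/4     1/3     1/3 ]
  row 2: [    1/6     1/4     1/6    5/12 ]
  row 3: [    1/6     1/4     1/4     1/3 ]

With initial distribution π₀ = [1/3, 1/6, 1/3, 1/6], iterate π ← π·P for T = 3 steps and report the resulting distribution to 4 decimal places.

π = [0.1607, 0.2364, 0.2739, 0.3290]

t=0: π = [0.3333, 0.1667, 0.3333, 0.1667]
t=1: π = [0.1806, 0.2222, 0.2917, 0.3056]
t=2: π = [0.1632, 0.2350, 0.2743, 0.3275]
t=3: π = [0.1607, 0.2364, 0.2739, 0.3290]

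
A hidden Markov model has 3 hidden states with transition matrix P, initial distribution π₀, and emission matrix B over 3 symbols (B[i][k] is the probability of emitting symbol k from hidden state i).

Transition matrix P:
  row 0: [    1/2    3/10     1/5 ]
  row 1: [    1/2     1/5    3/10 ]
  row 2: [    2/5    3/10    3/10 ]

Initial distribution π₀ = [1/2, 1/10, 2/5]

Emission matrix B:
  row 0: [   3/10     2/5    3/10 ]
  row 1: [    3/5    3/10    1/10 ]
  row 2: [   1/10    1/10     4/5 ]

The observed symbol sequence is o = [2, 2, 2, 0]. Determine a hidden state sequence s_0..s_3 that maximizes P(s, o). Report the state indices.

path = [2, 2, 2, 1]

t=0: δ = [1.500e-01, 1.000e-02, 3.200e-01]  (obs o_0=2)
t=1: δ = [3.840e-02, 9.600e-03, 7.680e-02]  ψ = [2, 2, 2]  (obs o_1=2)
t=2: δ = [9.216e-03, 2.304e-03, 1.843e-02]  ψ = [2, 2, 2]  (obs o_2=2)
t=3: δ = [2.212e-03, 3.318e-03, 5.530e-04]  ψ = [2, 2, 2]  (obs o_3=0)
backtrack: best end state = 1; path = [2, 2, 2, 1]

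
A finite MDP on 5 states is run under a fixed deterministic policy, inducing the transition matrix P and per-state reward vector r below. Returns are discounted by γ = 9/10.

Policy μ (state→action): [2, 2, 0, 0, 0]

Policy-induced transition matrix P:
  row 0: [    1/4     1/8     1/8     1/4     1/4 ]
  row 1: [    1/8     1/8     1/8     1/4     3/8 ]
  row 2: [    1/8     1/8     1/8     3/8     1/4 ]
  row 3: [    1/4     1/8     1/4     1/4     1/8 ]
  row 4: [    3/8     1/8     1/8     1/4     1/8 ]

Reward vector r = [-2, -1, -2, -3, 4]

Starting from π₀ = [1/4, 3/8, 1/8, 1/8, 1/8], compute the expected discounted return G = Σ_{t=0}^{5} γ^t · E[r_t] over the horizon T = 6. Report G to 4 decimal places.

G = -4.0488

t=0: π = [0.2500, 0.3750, 0.1250, 0.1250, 0.1250], E[r] = -1.0000, γ^t·E[r] = -1.000000, running G = -1.000000
t=1: π = [0.2031, 0.1250, 0.1406, 0.2656, 0.2656], E[r] = -0.5469, γ^t·E[r] = -0.492188, running G = -1.492188
t=2: π = [0.2500, 0.1250, 0.1582, 0.2676, 0.1992], E[r] = -0.9473, γ^t·E[r] = -0.767285, running G = -2.259473
t=3: π = [0.2395, 0.1250, 0.1584, 0.2698, 0.2073], E[r] = -0.9011, γ^t·E[r] = -0.656919, running G = -2.916391
t=4: π = [0.2405, 0.1250, 0.1587, 0.2698, 0.2060], E[r] = -0.9088, γ^t·E[r] = -0.596293, running G = -3.512684
t=5: π = [0.2403, 0.1250, 0.1587, 0.2698, 0.2062], E[r] = -0.9079, γ^t·E[r] = -0.536129, running G = -4.048813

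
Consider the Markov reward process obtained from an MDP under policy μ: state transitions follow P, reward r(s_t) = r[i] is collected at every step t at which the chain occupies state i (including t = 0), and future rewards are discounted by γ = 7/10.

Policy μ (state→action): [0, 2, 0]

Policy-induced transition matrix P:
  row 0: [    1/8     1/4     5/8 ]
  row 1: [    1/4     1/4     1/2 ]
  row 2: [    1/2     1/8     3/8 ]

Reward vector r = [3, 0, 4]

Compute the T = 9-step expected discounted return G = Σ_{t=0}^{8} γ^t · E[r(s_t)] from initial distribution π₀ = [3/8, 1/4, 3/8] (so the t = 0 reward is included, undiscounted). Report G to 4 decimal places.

t=0: π = [0.3750, 0.2500, 0.3750], E[r] = 2.6250, γ^t·E[r] = 2.625000, running G = 2.625000
t=1: π = [0.2969, 0.2031, 0.5000], E[r] = 2.8906, γ^t·E[r] = 2.023438, running G = 4.648438
t=2: π = [0.3379, 0.1875, 0.4746], E[r] = 2.9121, γ^t·E[r] = 1.426934, running G = 6.075371
t=3: π = [0.3264, 0.1907, 0.4829], E[r] = 2.9109, γ^t·E[r] = 0.998435, running G = 7.073806
t=4: π = [0.3299, 0.1896, 0.4804], E[r] = 2.9115, γ^t·E[r] = 0.699058, running G = 7.772864
t=5: π = [0.3289, 0.1899, 0.4812], E[r] = 2.9114, γ^t·E[r] = 0.489311, running G = 8.262175
t=6: π = [0.3292, 0.1899, 0.4810], E[r] = 2.9114, γ^t·E[r] = 0.342524, running G = 8.604699
t=7: π = [0.3291, 0.1899, 0.4810], E[r] = 2.9114, γ^t·E[r] = 0.239765, running G = 8.844464
t=8: π = [0.3291, 0.1899, 0.4810], E[r] = 2.9114, γ^t·E[r] = 0.167836, running G = 9.012300

G = 9.0123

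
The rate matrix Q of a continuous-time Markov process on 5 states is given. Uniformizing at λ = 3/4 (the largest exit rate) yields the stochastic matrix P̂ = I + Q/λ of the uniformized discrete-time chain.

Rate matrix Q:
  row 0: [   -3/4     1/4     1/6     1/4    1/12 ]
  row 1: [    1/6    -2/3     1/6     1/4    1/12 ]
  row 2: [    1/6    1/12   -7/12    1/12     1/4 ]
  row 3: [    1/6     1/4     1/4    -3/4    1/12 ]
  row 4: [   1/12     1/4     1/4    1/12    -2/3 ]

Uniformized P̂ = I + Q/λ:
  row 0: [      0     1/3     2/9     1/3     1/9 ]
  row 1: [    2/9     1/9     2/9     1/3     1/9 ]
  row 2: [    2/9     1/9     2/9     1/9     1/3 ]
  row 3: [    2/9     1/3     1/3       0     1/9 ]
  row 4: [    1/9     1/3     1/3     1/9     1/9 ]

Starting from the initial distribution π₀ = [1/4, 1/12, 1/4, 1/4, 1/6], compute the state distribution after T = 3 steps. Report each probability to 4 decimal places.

π = [0.1653, 0.2279, 0.2617, 0.1766, 0.1685]

t=0: π = [0.2500, 0.0833, 0.2500, 0.2500, 0.1667]
t=1: π = [0.1481, 0.2593, 0.2685, 0.1574, 0.1667]
t=2: π = [0.1708, 0.2160, 0.2582, 0.1842, 0.1708]
t=3: π = [0.1653, 0.2279, 0.2617, 0.1766, 0.1685]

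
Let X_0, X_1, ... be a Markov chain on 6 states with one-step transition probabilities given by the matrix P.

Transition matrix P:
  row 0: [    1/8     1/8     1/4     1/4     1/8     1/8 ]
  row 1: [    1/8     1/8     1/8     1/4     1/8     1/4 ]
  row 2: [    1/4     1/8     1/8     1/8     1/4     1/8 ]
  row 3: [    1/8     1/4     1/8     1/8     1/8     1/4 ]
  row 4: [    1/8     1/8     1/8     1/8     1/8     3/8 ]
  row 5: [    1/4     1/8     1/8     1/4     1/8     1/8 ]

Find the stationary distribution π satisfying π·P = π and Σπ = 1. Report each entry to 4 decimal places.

Balance equations π_j = Σ_i π_i·P[i][j]:
  π_0 = 1/8·π_0 + 1/8·π_1 + 1/4·π_2 + 1/8·π_3 + 1/8·π_4 + 1/4·π_5
  π_1 = 1/8·π_0 + 1/8·π_1 + 1/8·π_2 + 1/4·π_3 + 1/8·π_4 + 1/8·π_5
  π_2 = 1/4·π_0 + 1/8·π_1 + 1/8·π_2 + 1/8·π_3 + 1/8·π_4 + 1/8·π_5
  π_3 = 1/4·π_0 + 1/4·π_1 + 1/8·π_2 + 1/8·π_3 + 1/8·π_4 + 1/4·π_5
  π_4 = 1/8·π_0 + 1/8·π_1 + 1/4·π_2 + 1/8·π_3 + 1/8·π_4 + 1/8·π_5
  normalize: π_0 + π_1 + π_2 + π_3 + π_4 + π_5 = 1
Solving the linear system gives exactly π = [777/4607, 2056/13821, 673/4607, 2627/13821, 660/4607, 936/4607].

π = [0.1687, 0.1488, 0.1461, 0.1901, 0.1433, 0.2032]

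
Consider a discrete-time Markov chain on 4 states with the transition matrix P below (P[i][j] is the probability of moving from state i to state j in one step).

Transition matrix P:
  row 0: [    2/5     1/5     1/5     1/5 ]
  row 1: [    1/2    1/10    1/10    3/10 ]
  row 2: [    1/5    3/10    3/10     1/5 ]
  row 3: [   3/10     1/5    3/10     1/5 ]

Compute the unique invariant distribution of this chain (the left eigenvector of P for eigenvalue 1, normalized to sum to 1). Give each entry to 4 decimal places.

Balance equations π_j = Σ_i π_i·P[i][j]:
  π_0 = 2/5·π_0 + 1/2·π_1 + 1/5·π_2 + 3/10·π_3
  π_1 = 1/5·π_0 + 1/10·π_1 + 3/10·π_2 + 1/5·π_3
  π_2 = 1/5·π_0 + 1/10·π_1 + 3/10·π_2 + 3/10·π_3
  normalize: π_0 + π_1 + π_2 + π_3 = 1
Solving the linear system gives exactly π = [353/999, 202/999, 224/999, 220/999].

π = [0.3534, 0.2022, 0.2242, 0.2202]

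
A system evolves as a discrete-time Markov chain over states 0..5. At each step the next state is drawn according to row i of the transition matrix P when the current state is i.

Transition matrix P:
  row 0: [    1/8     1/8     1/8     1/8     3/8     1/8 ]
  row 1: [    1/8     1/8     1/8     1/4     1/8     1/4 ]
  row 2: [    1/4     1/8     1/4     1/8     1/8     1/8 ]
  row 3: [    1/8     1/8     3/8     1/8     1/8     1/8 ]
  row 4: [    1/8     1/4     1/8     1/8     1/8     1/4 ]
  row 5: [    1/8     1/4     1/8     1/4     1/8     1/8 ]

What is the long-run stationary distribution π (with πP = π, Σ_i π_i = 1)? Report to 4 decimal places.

Balance equations π_j = Σ_i π_i·P[i][j]:
  π_0 = 1/8·π_0 + 1/8·π_1 + 1/4·π_2 + 1/8·π_3 + 1/8·π_4 + 1/8·π_5
  π_1 = 1/8·π_0 + 1/8·π_1 + 1/8·π_2 + 1/8·π_3 + 1/4·π_4 + 1/4·π_5
  π_2 = 1/8·π_0 + 1/8·π_1 + 1/4·π_2 + 3/8·π_3 + 1/8·π_4 + 1/8·π_5
  π_3 = 1/8·π_0 + 1/4·π_1 + 1/8·π_2 + 1/8·π_3 + 1/8·π_4 + 1/4·π_5
  π_4 = 3/8·π_0 + 1/8·π_1 + 1/8·π_2 + 1/8·π_3 + 1/8·π_4 + 1/8·π_5
  normalize: π_0 + π_1 + π_2 + π_3 + π_4 + π_5 = 1
Solving the linear system gives exactly π = [311/2090, 347/2090, 199/1045, 174/1045, 339/2090, 347/2090].

π = [0.1488, 0.1660, 0.1904, 0.1665, 0.1622, 0.1660]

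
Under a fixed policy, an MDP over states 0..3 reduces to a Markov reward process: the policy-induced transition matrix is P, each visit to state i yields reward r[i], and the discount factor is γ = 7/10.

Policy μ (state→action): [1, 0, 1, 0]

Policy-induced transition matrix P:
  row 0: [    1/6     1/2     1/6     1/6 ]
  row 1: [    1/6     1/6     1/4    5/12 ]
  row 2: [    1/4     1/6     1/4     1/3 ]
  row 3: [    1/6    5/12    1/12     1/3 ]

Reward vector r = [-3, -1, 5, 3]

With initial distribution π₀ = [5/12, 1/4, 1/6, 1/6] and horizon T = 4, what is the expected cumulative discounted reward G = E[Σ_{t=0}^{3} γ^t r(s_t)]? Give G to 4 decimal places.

t=0: π = [0.4167, 0.2500, 0.1667, 0.1667], E[r] = -0.1667, γ^t·E[r] = -0.166667, running G = -0.166667
t=1: π = [0.1806, 0.3472, 0.1875, 0.2847], E[r] = 0.9028, γ^t·E[r] = 0.631944, running G = 0.465278
t=2: π = [0.1823, 0.2980, 0.1875, 0.3322], E[r] = 1.0891, γ^t·E[r] = 0.533669, running G = 0.998947
t=3: π = [0.1823, 0.3105, 0.1794, 0.3278], E[r] = 1.0232, γ^t·E[r] = 0.350973, running G = 1.349920

G = 1.3499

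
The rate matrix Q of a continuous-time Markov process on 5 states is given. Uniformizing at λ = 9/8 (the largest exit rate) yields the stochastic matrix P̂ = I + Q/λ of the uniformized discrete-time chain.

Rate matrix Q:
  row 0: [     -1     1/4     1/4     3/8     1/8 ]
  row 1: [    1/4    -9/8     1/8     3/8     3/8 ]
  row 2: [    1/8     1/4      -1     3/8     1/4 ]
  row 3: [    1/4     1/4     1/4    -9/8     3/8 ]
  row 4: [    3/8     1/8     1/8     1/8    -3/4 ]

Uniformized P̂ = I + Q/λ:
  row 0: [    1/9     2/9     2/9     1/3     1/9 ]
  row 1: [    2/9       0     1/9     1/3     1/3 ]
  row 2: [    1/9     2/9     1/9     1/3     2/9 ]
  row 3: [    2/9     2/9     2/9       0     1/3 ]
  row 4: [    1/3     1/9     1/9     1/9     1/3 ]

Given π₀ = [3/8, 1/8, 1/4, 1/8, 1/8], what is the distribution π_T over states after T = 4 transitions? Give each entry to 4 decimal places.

t=0: π = [0.3750, 0.1250, 0.2500, 0.1250, 0.1250]
t=1: π = [0.1667, 0.1806, 0.1667, 0.2639, 0.2222]
t=2: π = [0.2099, 0.1574, 0.1590, 0.1960, 0.2778]
t=3: π = [0.2121, 0.1564, 0.1562, 0.2063, 0.2690]
t=4: π = [0.2112, 0.1576, 0.1576, 0.2048, 0.2688]

π = [0.2112, 0.1576, 0.1576, 0.2048, 0.2688]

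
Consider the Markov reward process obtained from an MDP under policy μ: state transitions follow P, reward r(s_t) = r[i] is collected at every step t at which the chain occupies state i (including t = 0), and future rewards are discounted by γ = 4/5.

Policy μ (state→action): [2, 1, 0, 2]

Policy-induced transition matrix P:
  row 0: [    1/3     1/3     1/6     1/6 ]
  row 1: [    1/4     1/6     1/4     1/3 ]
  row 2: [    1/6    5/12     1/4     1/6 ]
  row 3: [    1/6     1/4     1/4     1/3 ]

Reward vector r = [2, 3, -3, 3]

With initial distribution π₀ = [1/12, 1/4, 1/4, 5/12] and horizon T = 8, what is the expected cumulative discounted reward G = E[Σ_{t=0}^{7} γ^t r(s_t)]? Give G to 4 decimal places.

t=0: π = [0.0833, 0.2500, 0.2500, 0.4167], E[r] = 1.4167, γ^t·E[r] = 1.416667, running G = 1.416667
t=1: π = [0.2014, 0.2778, 0.2431, 0.2778], E[r] = 1.3403, γ^t·E[r] = 1.072222, running G = 2.488889
t=2: π = [0.2234, 0.2841, 0.2332, 0.2593], E[r] = 1.3773, γ^t·E[r] = 0.881481, running G = 3.370370
t=3: π = [0.2276, 0.2838, 0.2314, 0.2572], E[r] = 1.3841, γ^t·E[r] = 0.708667, running G = 4.079037
t=4: π = [0.2282, 0.2839, 0.2310, 0.2568], E[r] = 1.3855, γ^t·E[r] = 0.567518, running G = 4.646555
t=5: π = [0.2284, 0.2839, 0.2310, 0.2568], E[r] = 1.3858, γ^t·E[r] = 0.454085, running G = 5.100640
t=6: π = [0.2284, 0.2839, 0.2310, 0.2568], E[r] = 1.3858, γ^t·E[r] = 0.363279, running G = 5.463919
t=7: π = [0.2284, 0.2839, 0.2310, 0.2568], E[r] = 1.3858, γ^t·E[r] = 0.290624, running G = 5.754543

G = 5.7545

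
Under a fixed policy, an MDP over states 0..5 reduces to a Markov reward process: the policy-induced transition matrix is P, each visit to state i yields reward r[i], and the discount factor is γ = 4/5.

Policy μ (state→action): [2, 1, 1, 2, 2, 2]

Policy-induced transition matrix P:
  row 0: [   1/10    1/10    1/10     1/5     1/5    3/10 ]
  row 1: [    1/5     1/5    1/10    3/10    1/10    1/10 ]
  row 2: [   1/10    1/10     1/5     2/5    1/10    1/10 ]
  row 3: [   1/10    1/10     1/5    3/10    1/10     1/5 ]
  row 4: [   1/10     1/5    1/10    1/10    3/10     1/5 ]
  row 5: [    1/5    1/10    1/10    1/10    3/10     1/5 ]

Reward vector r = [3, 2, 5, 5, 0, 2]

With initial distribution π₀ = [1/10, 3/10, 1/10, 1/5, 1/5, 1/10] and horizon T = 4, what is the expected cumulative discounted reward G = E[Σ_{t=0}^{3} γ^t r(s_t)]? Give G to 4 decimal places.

G = 8.2249

t=0: π = [0.1000, 0.3000, 0.1000, 0.2000, 0.2000, 0.1000], E[r] = 2.6000, γ^t·E[r] = 2.600000, running G = 2.600000
t=1: π = [0.1400, 0.1500, 0.1300, 0.2400, 0.1700, 0.1700], E[r] = 2.9100, γ^t·E[r] = 2.328000, running G = 4.928000
t=2: π = [0.1320, 0.1320, 0.1370, 0.2310, 0.1820, 0.1860], E[r] = 2.8720, γ^t·E[r] = 1.838080, running G = 6.766080
t=3: π = [0.1318, 0.1314, 0.1368, 0.2269, 0.1868, 0.1863], E[r] = 2.8493, γ^t·E[r] = 1.458842, running G = 8.224922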